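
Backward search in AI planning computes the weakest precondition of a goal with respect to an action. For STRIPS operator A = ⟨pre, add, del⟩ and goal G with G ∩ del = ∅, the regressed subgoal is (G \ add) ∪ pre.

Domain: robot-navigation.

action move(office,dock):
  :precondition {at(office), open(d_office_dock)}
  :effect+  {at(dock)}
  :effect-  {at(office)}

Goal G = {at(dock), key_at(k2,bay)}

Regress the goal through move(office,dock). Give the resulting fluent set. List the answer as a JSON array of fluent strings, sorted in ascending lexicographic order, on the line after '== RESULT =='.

Compute (G \ add) ∪ pre:
  G ∩ del = {}  (empty — regression defined)
  G \ add = {at(dock), key_at(k2,bay)} \ {at(dock)} = {key_at(k2,bay)}
  ∪ pre   = {key_at(k2,bay)} ∪ {at(office), open(d_office_dock)}
          = {at(office), key_at(k2,bay), open(d_office_dock)}

== RESULT ==
["at(office)", "key_at(k2,bay)", "open(d_office_dock)"]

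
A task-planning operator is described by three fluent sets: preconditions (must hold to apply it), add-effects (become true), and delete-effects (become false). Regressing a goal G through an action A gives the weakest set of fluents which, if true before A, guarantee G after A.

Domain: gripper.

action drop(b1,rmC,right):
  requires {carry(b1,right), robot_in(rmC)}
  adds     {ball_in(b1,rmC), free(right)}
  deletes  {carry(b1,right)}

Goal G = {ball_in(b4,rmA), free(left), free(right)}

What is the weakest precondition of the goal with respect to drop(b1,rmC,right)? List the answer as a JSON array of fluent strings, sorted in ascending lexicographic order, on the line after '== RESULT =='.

Regress:
  G ∩ del = {}  (empty — regression defined)
  G \ add = {ball_in(b4,rmA), free(left), free(right)} \ {ball_in(b1,rmC), free(right)} = {ball_in(b4,rmA), free(left)}
  ∪ pre   = {ball_in(b4,rmA), free(left)} ∪ {carry(b1,right), robot_in(rmC)}
          = {ball_in(b4,rmA), carry(b1,right), free(left), robot_in(rmC)}

== RESULT ==
["ball_in(b4,rmA)", "carry(b1,right)", "free(left)", "robot_in(rmC)"]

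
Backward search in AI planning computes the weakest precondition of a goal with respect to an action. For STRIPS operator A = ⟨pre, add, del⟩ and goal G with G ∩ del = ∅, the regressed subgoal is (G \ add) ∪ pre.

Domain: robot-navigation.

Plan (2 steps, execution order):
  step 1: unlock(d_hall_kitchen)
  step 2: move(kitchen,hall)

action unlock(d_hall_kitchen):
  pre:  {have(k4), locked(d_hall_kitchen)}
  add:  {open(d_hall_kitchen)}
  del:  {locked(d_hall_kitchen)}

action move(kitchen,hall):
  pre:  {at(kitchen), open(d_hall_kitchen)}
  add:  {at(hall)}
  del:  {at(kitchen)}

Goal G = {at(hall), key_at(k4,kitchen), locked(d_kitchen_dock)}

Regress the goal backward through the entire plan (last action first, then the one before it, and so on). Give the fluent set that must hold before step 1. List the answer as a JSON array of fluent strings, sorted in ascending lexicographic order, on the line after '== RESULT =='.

Work backward from the goal:
  through step 2 (move(kitchen,hall)): drop {at(hall)}, keep {key_at(k4,kitchen), locked(d_kitchen_dock)}, require {at(kitchen), open(d_hall_kitchen)}
    → {at(kitchen), key_at(k4,kitchen), locked(d_kitchen_dock), open(d_hall_kitchen)}
  through step 1 (unlock(d_hall_kitchen)): drop {open(d_hall_kitchen)}, keep {at(kitchen), key_at(k4,kitchen), locked(d_kitchen_dock)}, require {have(k4), locked(d_hall_kitchen)}
    → {at(kitchen), have(k4), key_at(k4,kitchen), locked(d_hall_kitchen), locked(d_kitchen_dock)}

== RESULT ==
["at(kitchen)", "have(k4)", "key_at(k4,kitchen)", "locked(d_hall_kitchen)", "locked(d_kitchen_dock)"]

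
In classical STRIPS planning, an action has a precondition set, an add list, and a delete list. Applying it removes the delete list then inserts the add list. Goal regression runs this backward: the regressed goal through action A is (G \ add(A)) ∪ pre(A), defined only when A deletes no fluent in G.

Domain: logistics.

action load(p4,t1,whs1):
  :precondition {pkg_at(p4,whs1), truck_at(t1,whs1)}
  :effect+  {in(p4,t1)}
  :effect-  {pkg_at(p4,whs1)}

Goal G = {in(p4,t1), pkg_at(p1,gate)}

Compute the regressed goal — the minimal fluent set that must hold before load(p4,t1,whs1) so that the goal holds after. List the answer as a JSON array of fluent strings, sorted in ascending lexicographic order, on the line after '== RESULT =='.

Regress:
  G ∩ del = {}  (empty — regression defined)
  G \ add = {in(p4,t1), pkg_at(p1,gate)} \ {in(p4,t1)} = {pkg_at(p1,gate)}
  ∪ pre   = {pkg_at(p1,gate)} ∪ {pkg_at(p4,whs1), truck_at(t1,whs1)}
          = {pkg_at(p1,gate), pkg_at(p4,whs1), truck_at(t1,whs1)}

== RESULT ==
["pkg_at(p1,gate)", "pkg_at(p4,whs1)", "truck_at(t1,whs1)"]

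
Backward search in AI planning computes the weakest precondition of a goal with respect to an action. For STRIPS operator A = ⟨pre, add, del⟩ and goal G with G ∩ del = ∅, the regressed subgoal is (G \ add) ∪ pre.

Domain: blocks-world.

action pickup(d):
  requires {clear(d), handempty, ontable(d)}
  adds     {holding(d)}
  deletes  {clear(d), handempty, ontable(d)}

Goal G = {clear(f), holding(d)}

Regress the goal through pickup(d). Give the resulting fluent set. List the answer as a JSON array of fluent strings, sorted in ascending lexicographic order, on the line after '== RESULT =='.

Regress:
  G ∩ del = {}  (empty — regression defined)
  G \ add = {clear(f), holding(d)} \ {holding(d)} = {clear(f)}
  ∪ pre   = {clear(f)} ∪ {clear(d), handempty, ontable(d)}
          = {clear(d), clear(f), handempty, ontable(d)}

== RESULT ==
["clear(d)", "clear(f)", "handempty", "ontable(d)"]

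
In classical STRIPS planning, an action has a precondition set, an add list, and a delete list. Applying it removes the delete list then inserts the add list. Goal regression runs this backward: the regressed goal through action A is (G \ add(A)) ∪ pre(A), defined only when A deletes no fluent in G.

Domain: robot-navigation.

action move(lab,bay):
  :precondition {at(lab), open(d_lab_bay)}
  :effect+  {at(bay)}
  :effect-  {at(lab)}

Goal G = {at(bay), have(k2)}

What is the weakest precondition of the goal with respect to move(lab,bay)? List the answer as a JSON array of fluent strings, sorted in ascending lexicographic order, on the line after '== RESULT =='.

Regress:
  G ∩ del = {}  (empty — regression defined)
  G \ add = {at(bay), have(k2)} \ {at(bay)} = {have(k2)}
  ∪ pre   = {have(k2)} ∪ {at(lab), open(d_lab_bay)}
          = {at(lab), have(k2), open(d_lab_bay)}

== RESULT ==
["at(lab)", "have(k2)", "open(d_lab_bay)"]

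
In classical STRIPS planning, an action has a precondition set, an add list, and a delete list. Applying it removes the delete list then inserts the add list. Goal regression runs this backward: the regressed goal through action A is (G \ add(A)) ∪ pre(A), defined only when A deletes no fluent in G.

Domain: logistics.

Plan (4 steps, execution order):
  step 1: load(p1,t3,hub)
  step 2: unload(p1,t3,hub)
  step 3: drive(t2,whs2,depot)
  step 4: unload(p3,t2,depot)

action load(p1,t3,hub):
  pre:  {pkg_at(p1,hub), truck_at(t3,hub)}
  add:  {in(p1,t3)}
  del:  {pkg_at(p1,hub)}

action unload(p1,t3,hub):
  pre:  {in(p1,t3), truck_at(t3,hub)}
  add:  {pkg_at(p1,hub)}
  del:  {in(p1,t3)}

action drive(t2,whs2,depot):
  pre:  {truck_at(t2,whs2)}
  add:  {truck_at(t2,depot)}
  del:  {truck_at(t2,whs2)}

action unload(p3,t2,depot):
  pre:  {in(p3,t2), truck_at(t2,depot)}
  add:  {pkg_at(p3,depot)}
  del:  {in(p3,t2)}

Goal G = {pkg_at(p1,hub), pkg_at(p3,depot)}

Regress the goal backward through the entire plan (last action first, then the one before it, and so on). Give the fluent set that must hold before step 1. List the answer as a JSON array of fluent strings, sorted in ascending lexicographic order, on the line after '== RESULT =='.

Work backward from the goal:
  through step 4 (unload(p3,t2,depot)): drop {pkg_at(p3,depot)}, keep {pkg_at(p1,hub)}, require {in(p3,t2), truck_at(t2,depot)}
    → {in(p3,t2), pkg_at(p1,hub), truck_at(t2,depot)}
  through step 3 (drive(t2,whs2,depot)): drop {truck_at(t2,depot)}, keep {in(p3,t2), pkg_at(p1,hub)}, require {truck_at(t2,whs2)}
    → {in(p3,t2), pkg_at(p1,hub), truck_at(t2,whs2)}
  through step 2 (unload(p1,t3,hub)): drop {pkg_at(p1,hub)}, keep {in(p3,t2), truck_at(t2,whs2)}, require {in(p1,t3), truck_at(t3,hub)}
    → {in(p1,t3), in(p3,t2), truck_at(t2,whs2), truck_at(t3,hub)}
  through step 1 (load(p1,t3,hub)): drop {in(p1,t3)}, keep {in(p3,t2), truck_at(t2,whs2), truck_at(t3,hub)}, require {pkg_at(p1,hub), truck_at(t3,hub)}
    → {in(p3,t2), pkg_at(p1,hub), truck_at(t2,whs2), truck_at(t3,hub)}

== RESULT ==
["in(p3,t2)", "pkg_at(p1,hub)", "truck_at(t2,whs2)", "truck_at(t3,hub)"]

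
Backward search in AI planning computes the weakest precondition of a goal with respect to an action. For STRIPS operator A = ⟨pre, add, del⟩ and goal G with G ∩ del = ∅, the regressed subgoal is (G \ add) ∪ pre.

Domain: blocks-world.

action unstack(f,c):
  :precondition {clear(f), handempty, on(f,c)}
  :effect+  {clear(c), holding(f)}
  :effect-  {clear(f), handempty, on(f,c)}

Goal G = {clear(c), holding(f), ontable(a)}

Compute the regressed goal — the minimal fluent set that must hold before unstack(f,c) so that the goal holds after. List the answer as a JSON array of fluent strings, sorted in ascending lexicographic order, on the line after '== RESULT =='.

Compute (G \ add) ∪ pre:
  G ∩ del = {}  (empty — regression defined)
  G \ add = {clear(c), holding(f), ontable(a)} \ {clear(c), holding(f)} = {ontable(a)}
  ∪ pre   = {ontable(a)} ∪ {clear(f), handempty, on(f,c)}
          = {clear(f), handempty, on(f,c), ontable(a)}

== RESULT ==
["clear(f)", "handempty", "on(f,c)", "ontable(a)"]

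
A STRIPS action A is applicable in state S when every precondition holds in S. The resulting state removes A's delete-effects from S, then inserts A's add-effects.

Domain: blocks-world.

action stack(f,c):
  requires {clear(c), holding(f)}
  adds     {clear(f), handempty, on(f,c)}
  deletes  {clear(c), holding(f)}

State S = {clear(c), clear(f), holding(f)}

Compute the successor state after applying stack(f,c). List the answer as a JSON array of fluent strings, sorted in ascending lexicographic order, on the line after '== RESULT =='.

Compute (S \ del) ∪ add:
  pre ⊆ S: {clear(c), holding(f)} ⊆ S  — applicable
  S \ del = {clear(f)}
  ∪ add   = {clear(f), handempty, on(f,c)}

== RESULT ==
["clear(f)", "handempty", "on(f,c)"]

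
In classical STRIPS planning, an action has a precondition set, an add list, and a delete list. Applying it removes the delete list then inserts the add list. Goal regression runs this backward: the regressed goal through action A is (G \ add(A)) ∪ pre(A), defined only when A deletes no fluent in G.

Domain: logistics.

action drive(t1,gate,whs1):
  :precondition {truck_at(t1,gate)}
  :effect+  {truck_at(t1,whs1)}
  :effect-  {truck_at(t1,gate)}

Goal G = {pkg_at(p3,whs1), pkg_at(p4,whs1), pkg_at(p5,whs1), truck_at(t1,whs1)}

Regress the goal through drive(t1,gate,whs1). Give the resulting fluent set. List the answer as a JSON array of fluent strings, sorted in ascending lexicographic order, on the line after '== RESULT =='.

Regress:
  G ∩ del = {}  (empty — regression defined)
  G \ add = {pkg_at(p3,whs1), pkg_at(p4,whs1), pkg_at(p5,whs1), truck_at(t1,whs1)} \ {truck_at(t1,whs1)} = {pkg_at(p3,whs1), pkg_at(p4,whs1), pkg_at(p5,whs1)}
  ∪ pre   = {pkg_at(p3,whs1), pkg_at(p4,whs1), pkg_at(p5,whs1)} ∪ {truck_at(t1,gate)}
          = {pkg_at(p3,whs1), pkg_at(p4,whs1), pkg_at(p5,whs1), truck_at(t1,gate)}

== RESULT ==
["pkg_at(p3,whs1)", "pkg_at(p4,whs1)", "pkg_at(p5,whs1)", "truck_at(t1,gate)"]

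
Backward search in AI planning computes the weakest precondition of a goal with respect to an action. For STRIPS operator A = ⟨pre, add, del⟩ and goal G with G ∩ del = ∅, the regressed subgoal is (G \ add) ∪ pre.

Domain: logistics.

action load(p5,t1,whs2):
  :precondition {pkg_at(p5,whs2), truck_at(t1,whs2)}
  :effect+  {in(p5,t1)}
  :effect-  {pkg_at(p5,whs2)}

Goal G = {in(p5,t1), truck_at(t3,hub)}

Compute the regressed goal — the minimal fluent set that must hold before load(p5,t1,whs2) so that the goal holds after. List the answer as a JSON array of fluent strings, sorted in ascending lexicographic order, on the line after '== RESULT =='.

Regress:
  G ∩ del = {}  (empty — regression defined)
  G \ add = {in(p5,t1), truck_at(t3,hub)} \ {in(p5,t1)} = {truck_at(t3,hub)}
  ∪ pre   = {truck_at(t3,hub)} ∪ {pkg_at(p5,whs2), truck_at(t1,whs2)}
          = {pkg_at(p5,whs2), truck_at(t1,whs2), truck_at(t3,hub)}

== RESULT ==
["pkg_at(p5,whs2)", "truck_at(t1,whs2)", "truck_at(t3,hub)"]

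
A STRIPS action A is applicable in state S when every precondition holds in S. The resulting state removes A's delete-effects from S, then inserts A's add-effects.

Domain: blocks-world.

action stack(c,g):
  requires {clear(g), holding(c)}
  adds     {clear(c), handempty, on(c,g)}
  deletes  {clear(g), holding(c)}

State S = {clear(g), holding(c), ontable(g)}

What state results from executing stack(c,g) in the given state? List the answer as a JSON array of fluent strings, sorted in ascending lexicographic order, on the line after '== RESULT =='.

Progress:
  pre ⊆ S: {clear(g), holding(c)} ⊆ S  — applicable
  S \ del = {ontable(g)}
  ∪ add   = {clear(c), handempty, on(c,g), ontable(g)}

== RESULT ==
["clear(c)", "handempty", "on(c,g)", "ontable(g)"]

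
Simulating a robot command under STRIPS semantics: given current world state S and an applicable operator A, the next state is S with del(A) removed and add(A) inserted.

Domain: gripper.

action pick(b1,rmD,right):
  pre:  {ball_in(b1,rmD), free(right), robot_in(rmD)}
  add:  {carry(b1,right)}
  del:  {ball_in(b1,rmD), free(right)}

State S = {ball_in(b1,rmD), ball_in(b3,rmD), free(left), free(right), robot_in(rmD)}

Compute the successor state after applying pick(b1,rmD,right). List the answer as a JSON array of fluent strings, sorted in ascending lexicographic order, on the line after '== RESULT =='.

Compute (S \ del) ∪ add:
  pre ⊆ S: {ball_in(b1,rmD), free(right), robot_in(rmD)} ⊆ S  — applicable
  S \ del = {ball_in(b3,rmD), free(left), robot_in(rmD)}
  ∪ add   = {ball_in(b3,rmD), carry(b1,right), free(left), robot_in(rmD)}

== RESULT ==
["ball_in(b3,rmD)", "carry(b1,right)", "free(left)", "robot_in(rmD)"]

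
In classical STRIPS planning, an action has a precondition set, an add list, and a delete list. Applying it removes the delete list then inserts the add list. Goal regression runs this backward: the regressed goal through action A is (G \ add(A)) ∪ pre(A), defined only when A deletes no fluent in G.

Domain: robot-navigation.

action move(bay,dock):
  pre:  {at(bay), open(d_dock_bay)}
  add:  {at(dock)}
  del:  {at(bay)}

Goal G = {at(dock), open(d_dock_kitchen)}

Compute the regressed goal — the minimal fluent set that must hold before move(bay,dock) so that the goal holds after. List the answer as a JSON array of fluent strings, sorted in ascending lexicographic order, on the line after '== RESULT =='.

Compute (G \ add) ∪ pre:
  G ∩ del = {}  (empty — regression defined)
  G \ add = {at(dock), open(d_dock_kitchen)} \ {at(dock)} = {open(d_dock_kitchen)}
  ∪ pre   = {open(d_dock_kitchen)} ∪ {at(bay), open(d_dock_bay)}
          = {at(bay), open(d_dock_bay), open(d_dock_kitchen)}

== RESULT ==
["at(bay)", "open(d_dock_bay)", "open(d_dock_kitchen)"]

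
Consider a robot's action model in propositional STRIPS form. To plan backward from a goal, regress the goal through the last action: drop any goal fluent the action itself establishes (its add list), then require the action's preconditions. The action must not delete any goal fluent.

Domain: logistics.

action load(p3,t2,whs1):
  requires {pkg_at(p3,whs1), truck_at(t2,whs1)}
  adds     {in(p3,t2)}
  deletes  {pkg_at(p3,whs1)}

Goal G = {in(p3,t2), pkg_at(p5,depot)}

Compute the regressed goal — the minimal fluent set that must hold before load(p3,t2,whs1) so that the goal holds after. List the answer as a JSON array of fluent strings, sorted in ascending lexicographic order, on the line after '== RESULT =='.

Regress:
  G ∩ del = {}  (empty — regression defined)
  G \ add = {in(p3,t2), pkg_at(p5,depot)} \ {in(p3,t2)} = {pkg_at(p5,depot)}
  ∪ pre   = {pkg_at(p5,depot)} ∪ {pkg_at(p3,whs1), truck_at(t2,whs1)}
          = {pkg_at(p3,whs1), pkg_at(p5,depot), truck_at(t2,whs1)}

== RESULT ==
["pkg_at(p3,whs1)", "pkg_at(p5,depot)", "truck_at(t2,whs1)"]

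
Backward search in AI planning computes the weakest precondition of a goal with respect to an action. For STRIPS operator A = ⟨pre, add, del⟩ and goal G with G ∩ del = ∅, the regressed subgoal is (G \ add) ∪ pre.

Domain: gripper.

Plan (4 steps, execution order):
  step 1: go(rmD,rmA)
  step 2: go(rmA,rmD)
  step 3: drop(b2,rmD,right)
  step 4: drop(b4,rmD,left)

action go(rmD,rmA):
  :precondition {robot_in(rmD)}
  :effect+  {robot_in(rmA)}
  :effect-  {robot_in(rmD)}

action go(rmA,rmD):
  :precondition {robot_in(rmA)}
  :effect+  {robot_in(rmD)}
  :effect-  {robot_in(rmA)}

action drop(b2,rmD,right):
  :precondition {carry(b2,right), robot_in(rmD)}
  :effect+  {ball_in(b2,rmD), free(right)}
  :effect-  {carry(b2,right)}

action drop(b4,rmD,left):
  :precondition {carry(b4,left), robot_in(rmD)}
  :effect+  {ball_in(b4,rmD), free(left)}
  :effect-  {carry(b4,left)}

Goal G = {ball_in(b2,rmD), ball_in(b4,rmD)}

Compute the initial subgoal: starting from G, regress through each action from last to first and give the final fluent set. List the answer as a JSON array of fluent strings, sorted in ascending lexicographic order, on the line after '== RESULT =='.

Regress step by step:
  through step 4 (drop(b4,rmD,left)): drop {ball_in(b4,rmD)}, keep {ball_in(b2,rmD)}, require {carry(b4,left), robot_in(rmD)}
    → {ball_in(b2,rmD), carry(b4,left), robot_in(rmD)}
  through step 3 (drop(b2,rmD,right)): drop {ball_in(b2,rmD)}, keep {carry(b4,left), robot_in(rmD)}, require {carry(b2,right), robot_in(rmD)}
    → {carry(b2,right), carry(b4,left), robot_in(rmD)}
  through step 2 (go(rmA,rmD)): drop {robot_in(rmD)}, keep {carry(b2,right), carry(b4,left)}, require {robot_in(rmA)}
    → {carry(b2,right), carry(b4,left), robot_in(rmA)}
  through step 1 (go(rmD,rmA)): drop {robot_in(rmA)}, keep {carry(b2,right), carry(b4,left)}, require {robot_in(rmD)}
    → {carry(b2,right), carry(b4,left), robot_in(rmD)}

== RESULT ==
["carry(b2,right)", "carry(b4,left)", "robot_in(rmD)"]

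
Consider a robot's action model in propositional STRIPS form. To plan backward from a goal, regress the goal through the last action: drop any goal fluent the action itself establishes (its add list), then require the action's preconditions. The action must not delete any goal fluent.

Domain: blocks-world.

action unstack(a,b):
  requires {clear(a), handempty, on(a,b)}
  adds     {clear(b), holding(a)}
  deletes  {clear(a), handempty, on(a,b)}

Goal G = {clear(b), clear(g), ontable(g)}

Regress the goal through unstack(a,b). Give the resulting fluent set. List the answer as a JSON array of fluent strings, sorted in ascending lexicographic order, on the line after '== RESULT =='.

Regress:
  G ∩ del = {}  (empty — regression defined)
  G \ add = {clear(b), clear(g), ontable(g)} \ {clear(b), holding(a)} = {clear(g), ontable(g)}
  ∪ pre   = {clear(g), ontable(g)} ∪ {clear(a), handempty, on(a,b)}
          = {clear(a), clear(g), handempty, on(a,b), ontable(g)}

== RESULT ==
["clear(a)", "clear(g)", "handempty", "on(a,b)", "ontable(g)"]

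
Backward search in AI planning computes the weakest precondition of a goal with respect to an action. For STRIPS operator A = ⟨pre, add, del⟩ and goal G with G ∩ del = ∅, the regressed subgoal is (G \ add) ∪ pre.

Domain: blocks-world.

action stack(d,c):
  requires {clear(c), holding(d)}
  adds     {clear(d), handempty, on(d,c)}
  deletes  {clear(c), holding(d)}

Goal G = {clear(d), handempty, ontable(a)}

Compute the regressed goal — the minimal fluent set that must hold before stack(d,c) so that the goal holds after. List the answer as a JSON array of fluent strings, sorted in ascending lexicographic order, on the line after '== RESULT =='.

Regress:
  G ∩ del = {}  (empty — regression defined)
  G \ add = {clear(d), handempty, ontable(a)} \ {clear(d), handempty, on(d,c)} = {ontable(a)}
  ∪ pre   = {ontable(a)} ∪ {clear(c), holding(d)}
          = {clear(c), holding(d), ontable(a)}

== RESULT ==
["clear(c)", "holding(d)", "ontable(a)"]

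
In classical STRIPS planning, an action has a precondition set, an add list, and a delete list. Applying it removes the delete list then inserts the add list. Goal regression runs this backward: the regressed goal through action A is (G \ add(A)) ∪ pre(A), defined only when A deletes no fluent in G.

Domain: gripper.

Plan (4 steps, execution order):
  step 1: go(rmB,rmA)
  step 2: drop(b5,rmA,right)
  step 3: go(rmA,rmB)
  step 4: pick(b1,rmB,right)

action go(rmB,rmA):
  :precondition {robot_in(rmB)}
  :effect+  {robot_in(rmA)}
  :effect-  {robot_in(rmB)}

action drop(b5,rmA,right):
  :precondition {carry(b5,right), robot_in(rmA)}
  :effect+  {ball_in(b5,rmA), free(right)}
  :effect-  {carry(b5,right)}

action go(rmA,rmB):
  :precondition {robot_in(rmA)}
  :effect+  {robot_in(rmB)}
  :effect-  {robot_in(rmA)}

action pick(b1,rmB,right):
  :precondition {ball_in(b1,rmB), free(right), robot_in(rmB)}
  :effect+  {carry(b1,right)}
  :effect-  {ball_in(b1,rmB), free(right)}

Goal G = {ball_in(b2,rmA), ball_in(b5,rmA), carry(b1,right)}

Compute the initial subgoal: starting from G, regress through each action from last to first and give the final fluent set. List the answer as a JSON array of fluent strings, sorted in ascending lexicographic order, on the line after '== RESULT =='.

Work backward from the goal:
  through step 4 (pick(b1,rmB,right)): drop {carry(b1,right)}, keep {ball_in(b2,rmA), ball_in(b5,rmA)}, require {ball_in(b1,rmB), free(right), robot_in(rmB)}
    → {ball_in(b1,rmB), ball_in(b2,rmA), ball_in(b5,rmA), free(right), robot_in(rmB)}
  through step 3 (go(rmA,rmB)): drop {robot_in(rmB)}, keep {ball_in(b1,rmB), ball_in(b2,rmA), ball_in(b5,rmA), free(right)}, require {robot_in(rmA)}
    → {ball_in(b1,rmB), ball_in(b2,rmA), ball_in(b5,rmA), free(right), robot_in(rmA)}
  through step 2 (drop(b5,rmA,right)): drop {ball_in(b5,rmA), free(right)}, keep {ball_in(b1,rmB), ball_in(b2,rmA), robot_in(rmA)}, require {carry(b5,right), robot_in(rmA)}
    → {ball_in(b1,rmB), ball_in(b2,rmA), carry(b5,right), robot_in(rmA)}
  through step 1 (go(rmB,rmA)): drop {robot_in(rmA)}, keep {ball_in(b1,rmB), ball_in(b2,rmA), carry(b5,right)}, require {robot_in(rmB)}
    → {ball_in(b1,rmB), ball_in(b2,rmA), carry(b5,right), robot_in(rmB)}

== RESULT ==
["ball_in(b1,rmB)", "ball_in(b2,rmA)", "carry(b5,right)", "robot_in(rmB)"]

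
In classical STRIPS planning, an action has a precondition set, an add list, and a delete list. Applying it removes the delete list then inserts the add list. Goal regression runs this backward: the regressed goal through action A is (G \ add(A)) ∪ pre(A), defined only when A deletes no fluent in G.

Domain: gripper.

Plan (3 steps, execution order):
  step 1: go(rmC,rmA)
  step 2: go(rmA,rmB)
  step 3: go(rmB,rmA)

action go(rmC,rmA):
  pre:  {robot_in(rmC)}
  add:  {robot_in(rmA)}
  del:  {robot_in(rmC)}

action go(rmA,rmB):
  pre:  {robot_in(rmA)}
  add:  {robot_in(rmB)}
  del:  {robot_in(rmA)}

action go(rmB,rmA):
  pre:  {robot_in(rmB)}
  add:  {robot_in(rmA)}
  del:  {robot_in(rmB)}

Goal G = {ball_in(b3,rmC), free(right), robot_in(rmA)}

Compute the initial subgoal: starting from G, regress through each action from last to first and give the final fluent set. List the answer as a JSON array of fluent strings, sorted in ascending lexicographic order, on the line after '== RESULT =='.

Work backward from the goal:
  through step 3 (go(rmB,rmA)): drop {robot_in(rmA)}, keep {ball_in(b3,rmC), free(right)}, require {robot_in(rmB)}
    → {ball_in(b3,rmC), free(right), robot_in(rmB)}
  through step 2 (go(rmA,rmB)): drop {robot_in(rmB)}, keep {ball_in(b3,rmC), free(right)}, require {robot_in(rmA)}
    → {ball_in(b3,rmC), free(right), robot_in(rmA)}
  through step 1 (go(rmC,rmA)): drop {robot_in(rmA)}, keep {ball_in(b3,rmC), free(right)}, require {robot_in(rmC)}
    → {ball_in(b3,rmC), free(right), robot_in(rmC)}

== RESULT ==
["ball_in(b3,rmC)", "free(right)", "robot_in(rmC)"]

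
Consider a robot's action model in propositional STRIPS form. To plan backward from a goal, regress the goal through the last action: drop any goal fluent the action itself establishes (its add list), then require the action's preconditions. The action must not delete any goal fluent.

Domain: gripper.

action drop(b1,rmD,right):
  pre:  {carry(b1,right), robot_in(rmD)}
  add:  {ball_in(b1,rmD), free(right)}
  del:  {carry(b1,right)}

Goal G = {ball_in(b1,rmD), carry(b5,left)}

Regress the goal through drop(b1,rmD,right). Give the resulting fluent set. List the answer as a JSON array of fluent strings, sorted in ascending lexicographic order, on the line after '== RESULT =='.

Regress:
  G ∩ del = {}  (empty — regression defined)
  G \ add = {ball_in(b1,rmD), carry(b5,left)} \ {ball_in(b1,rmD), free(right)} = {carry(b5,left)}
  ∪ pre   = {carry(b5,left)} ∪ {carry(b1,right), robot_in(rmD)}
          = {carry(b1,right), carry(b5,left), robot_in(rmD)}

== RESULT ==
["carry(b1,right)", "carry(b5,left)", "robot_in(rmD)"]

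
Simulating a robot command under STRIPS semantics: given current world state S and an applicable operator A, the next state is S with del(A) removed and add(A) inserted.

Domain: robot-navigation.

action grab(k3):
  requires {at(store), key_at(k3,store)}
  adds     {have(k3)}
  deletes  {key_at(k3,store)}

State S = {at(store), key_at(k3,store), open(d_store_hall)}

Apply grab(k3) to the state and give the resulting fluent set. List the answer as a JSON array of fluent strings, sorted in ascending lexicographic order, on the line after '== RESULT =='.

Compute (S \ del) ∪ add:
  pre ⊆ S: {at(store), key_at(k3,store)} ⊆ S  — applicable
  S \ del = {at(store), open(d_store_hall)}
  ∪ add   = {at(store), have(k3), open(d_store_hall)}

== RESULT ==
["at(store)", "have(k3)", "open(d_store_hall)"]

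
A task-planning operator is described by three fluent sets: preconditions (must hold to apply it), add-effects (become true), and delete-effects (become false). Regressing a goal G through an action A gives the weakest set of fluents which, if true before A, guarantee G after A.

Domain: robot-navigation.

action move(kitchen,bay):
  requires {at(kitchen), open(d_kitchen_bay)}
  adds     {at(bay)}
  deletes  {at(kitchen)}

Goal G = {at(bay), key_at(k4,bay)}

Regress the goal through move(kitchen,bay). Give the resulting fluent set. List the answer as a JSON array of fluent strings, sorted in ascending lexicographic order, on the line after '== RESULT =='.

Compute (G \ add) ∪ pre:
  G ∩ del = {}  (empty — regression defined)
  G \ add = {at(bay), key_at(k4,bay)} \ {at(bay)} = {key_at(k4,bay)}
  ∪ pre   = {key_at(k4,bay)} ∪ {at(kitchen), open(d_kitchen_bay)}
          = {at(kitchen), key_at(k4,bay), open(d_kitchen_bay)}

== RESULT ==
["at(kitchen)", "key_at(k4,bay)", "open(d_kitchen_bay)"]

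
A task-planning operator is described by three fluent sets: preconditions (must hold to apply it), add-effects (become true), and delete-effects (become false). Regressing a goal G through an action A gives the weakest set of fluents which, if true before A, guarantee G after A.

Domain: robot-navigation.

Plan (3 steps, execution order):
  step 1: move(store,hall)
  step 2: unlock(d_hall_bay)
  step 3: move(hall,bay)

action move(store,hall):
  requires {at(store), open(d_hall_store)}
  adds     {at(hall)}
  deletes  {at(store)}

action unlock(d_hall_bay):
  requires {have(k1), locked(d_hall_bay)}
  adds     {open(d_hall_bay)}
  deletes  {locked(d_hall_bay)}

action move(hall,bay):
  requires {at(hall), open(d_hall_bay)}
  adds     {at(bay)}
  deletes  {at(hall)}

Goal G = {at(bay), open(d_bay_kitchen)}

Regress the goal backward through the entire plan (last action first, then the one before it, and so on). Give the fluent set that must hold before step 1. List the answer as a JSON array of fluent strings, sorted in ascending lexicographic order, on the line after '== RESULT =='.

Regress step by step:
  through step 3 (move(hall,bay)): drop {at(bay)}, keep {open(d_bay_kitchen)}, require {at(hall), open(d_hall_bay)}
    → {at(hall), open(d_bay_kitchen), open(d_hall_bay)}
  through step 2 (unlock(d_hall_bay)): drop {open(d_hall_bay)}, keep {at(hall), open(d_bay_kitchen)}, require {have(k1), locked(d_hall_bay)}
    → {at(hall), have(k1), locked(d_hall_bay), open(d_bay_kitchen)}
  through step 1 (move(store,hall)): drop {at(hall)}, keep {have(k1), locked(d_hall_bay), open(d_bay_kitchen)}, require {at(store), open(d_hall_store)}
    → {at(store), have(k1), locked(d_hall_bay), open(d_bay_kitchen), open(d_hall_store)}

== RESULT ==
["at(store)", "have(k1)", "locked(d_hall_bay)", "open(d_bay_kitchen)", "open(d_hall_store)"]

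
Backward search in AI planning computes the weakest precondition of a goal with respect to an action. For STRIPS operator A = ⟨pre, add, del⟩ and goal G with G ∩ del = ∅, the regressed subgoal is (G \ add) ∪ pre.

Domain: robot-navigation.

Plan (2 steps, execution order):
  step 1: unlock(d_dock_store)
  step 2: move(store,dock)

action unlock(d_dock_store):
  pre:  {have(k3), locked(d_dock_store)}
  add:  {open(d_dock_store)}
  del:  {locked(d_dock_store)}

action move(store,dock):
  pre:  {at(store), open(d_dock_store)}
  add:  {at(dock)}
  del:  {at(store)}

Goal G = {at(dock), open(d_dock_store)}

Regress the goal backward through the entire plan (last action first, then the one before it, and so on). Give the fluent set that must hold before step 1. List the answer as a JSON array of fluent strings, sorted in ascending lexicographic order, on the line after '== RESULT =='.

Work backward from the goal:
  through step 2 (move(store,dock)): drop {at(dock)}, keep {open(d_dock_store)}, require {at(store), open(d_dock_store)}
    → {at(store), open(d_dock_store)}
  through step 1 (unlock(d_dock_store)): drop {open(d_dock_store)}, keep {at(store)}, require {have(k3), locked(d_dock_store)}
    → {at(store), have(k3), locked(d_dock_store)}

== RESULT ==
["at(store)", "have(k3)", "locked(d_dock_store)"]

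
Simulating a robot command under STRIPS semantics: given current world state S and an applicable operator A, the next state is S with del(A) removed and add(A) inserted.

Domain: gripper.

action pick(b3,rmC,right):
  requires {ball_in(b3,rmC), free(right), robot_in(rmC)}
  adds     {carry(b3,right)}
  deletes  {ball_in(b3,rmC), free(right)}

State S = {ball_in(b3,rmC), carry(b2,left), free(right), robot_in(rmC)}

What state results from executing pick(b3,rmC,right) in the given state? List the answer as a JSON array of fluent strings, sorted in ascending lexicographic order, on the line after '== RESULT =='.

Progress:
  pre ⊆ S: {ball_in(b3,rmC), free(right), robot_in(rmC)} ⊆ S  — applicable
  S \ del = {carry(b2,left), robot_in(rmC)}
  ∪ add   = {carry(b2,left), carry(b3,right), robot_in(rmC)}

== RESULT ==
["carry(b2,left)", "carry(b3,right)", "robot_in(rmC)"]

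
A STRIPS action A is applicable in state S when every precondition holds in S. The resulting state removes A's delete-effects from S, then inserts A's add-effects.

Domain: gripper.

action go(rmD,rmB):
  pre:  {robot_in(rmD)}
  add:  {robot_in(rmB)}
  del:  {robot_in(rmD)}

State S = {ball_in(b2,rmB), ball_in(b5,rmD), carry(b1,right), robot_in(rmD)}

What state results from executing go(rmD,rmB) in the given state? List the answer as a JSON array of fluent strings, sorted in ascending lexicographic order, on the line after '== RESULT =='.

Compute (S \ del) ∪ add:
  pre ⊆ S: {robot_in(rmD)} ⊆ S  — applicable
  S \ del = {ball_in(b2,rmB), ball_in(b5,rmD), carry(b1,right)}
  ∪ add   = {ball_in(b2,rmB), ball_in(b5,rmD), carry(b1,right), robot_in(rmB)}

== RESULT ==
["ball_in(b2,rmB)", "ball_in(b5,rmD)", "carry(b1,right)", "robot_in(rmB)"]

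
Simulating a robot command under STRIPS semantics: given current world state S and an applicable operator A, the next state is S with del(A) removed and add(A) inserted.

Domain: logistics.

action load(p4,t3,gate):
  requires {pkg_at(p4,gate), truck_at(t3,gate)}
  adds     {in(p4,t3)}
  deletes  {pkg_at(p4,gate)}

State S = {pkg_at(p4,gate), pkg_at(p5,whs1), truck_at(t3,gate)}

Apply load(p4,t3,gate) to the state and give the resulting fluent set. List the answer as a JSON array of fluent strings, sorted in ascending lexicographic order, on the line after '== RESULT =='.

Compute (S \ del) ∪ add:
  pre ⊆ S: {pkg_at(p4,gate), truck_at(t3,gate)} ⊆ S  — applicable
  S \ del = {pkg_at(p5,whs1), truck_at(t3,gate)}
  ∪ add   = {in(p4,t3), pkg_at(p5,whs1), truck_at(t3,gate)}

== RESULT ==
["in(p4,t3)", "pkg_at(p5,whs1)", "truck_at(t3,gate)"]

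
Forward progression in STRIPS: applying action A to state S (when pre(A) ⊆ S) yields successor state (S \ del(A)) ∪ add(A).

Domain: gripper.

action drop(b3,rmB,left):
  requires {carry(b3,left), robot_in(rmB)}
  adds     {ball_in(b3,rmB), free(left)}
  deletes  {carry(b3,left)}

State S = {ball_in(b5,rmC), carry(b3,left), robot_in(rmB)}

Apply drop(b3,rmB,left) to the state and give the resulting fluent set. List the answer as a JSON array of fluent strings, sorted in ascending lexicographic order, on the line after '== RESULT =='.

Progress:
  pre ⊆ S: {carry(b3,left), robot_in(rmB)} ⊆ S  — applicable
  S \ del = {ball_in(b5,rmC), robot_in(rmB)}
  ∪ add   = {ball_in(b3,rmB), ball_in(b5,rmC), free(left), robot_in(rmB)}

== RESULT ==
["ball_in(b3,rmB)", "ball_in(b5,rmC)", "free(left)", "robot_in(rmB)"]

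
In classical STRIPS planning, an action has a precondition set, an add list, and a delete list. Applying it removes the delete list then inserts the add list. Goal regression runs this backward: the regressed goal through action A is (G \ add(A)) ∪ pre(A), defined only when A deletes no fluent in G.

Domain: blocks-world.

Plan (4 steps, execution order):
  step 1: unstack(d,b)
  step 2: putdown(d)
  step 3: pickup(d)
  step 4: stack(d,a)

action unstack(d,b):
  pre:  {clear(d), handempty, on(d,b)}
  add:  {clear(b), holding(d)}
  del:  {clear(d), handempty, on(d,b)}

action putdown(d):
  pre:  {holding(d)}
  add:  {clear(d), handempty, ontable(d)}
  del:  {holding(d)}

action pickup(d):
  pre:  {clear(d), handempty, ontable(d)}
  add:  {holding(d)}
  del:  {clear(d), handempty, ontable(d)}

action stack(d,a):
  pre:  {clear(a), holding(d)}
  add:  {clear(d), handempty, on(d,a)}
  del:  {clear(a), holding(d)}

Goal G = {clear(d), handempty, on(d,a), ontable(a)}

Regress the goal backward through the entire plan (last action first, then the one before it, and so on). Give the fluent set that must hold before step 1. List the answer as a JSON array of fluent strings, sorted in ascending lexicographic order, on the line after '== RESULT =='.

Work backward from the goal:
  through step 4 (stack(d,a)): drop {clear(d), handempty, on(d,a)}, keep {ontable(a)}, require {clear(a), holding(d)}
    → {clear(a), holding(d), ontable(a)}
  through step 3 (pickup(d)): drop {holding(d)}, keep {clear(a), ontable(a)}, require {clear(d), handempty, ontable(d)}
    → {clear(a), clear(d), handempty, ontable(a), ontable(d)}
  through step 2 (putdown(d)): drop {clear(d), handempty, ontable(d)}, keep {clear(a), ontable(a)}, require {holding(d)}
    → {clear(a), holding(d), ontable(a)}
  through step 1 (unstack(d,b)): drop {holding(d)}, keep {clear(a), ontable(a)}, require {clear(d), handempty, on(d,b)}
    → {clear(a), clear(d), handempty, on(d,b), ontable(a)}

== RESULT ==
["clear(a)", "clear(d)", "handempty", "on(d,b)", "ontable(a)"]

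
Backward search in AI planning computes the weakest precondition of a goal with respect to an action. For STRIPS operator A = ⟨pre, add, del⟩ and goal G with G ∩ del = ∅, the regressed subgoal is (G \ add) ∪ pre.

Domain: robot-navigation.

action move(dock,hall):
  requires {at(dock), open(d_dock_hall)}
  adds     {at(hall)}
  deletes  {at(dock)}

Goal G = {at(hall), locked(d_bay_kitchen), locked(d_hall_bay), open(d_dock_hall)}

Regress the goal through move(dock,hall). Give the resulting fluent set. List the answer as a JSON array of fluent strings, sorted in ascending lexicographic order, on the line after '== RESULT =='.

Regress:
  G ∩ del = {}  (empty — regression defined)
  G \ add = {at(hall), locked(d_bay_kitchen), locked(d_hall_bay), open(d_dock_hall)} \ {at(hall)} = {locked(d_bay_kitchen), locked(d_hall_bay), open(d_dock_hall)}
  ∪ pre   = {locked(d_bay_kitchen), locked(d_hall_bay), open(d_dock_hall)} ∪ {at(dock), open(d_dock_hall)}
          = {at(dock), locked(d_bay_kitchen), locked(d_hall_bay), open(d_dock_hall)}

== RESULT ==
["at(dock)", "locked(d_bay_kitchen)", "locked(d_hall_bay)", "open(d_dock_hall)"]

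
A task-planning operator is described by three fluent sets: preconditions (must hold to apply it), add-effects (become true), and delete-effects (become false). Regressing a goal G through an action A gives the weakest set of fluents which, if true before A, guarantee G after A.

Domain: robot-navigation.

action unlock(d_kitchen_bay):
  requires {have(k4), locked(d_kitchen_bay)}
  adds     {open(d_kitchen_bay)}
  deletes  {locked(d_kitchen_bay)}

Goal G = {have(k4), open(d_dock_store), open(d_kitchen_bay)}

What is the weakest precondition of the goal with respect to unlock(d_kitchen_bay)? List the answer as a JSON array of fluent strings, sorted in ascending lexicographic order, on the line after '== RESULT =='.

Regress:
  G ∩ del = {}  (empty — regression defined)
  G \ add = {have(k4), open(d_dock_store), open(d_kitchen_bay)} \ {open(d_kitchen_bay)} = {have(k4), open(d_dock_store)}
  ∪ pre   = {have(k4), open(d_dock_store)} ∪ {have(k4), locked(d_kitchen_bay)}
          = {have(k4), locked(d_kitchen_bay), open(d_dock_store)}

== RESULT ==
["have(k4)", "locked(d_kitchen_bay)", "open(d_dock_store)"]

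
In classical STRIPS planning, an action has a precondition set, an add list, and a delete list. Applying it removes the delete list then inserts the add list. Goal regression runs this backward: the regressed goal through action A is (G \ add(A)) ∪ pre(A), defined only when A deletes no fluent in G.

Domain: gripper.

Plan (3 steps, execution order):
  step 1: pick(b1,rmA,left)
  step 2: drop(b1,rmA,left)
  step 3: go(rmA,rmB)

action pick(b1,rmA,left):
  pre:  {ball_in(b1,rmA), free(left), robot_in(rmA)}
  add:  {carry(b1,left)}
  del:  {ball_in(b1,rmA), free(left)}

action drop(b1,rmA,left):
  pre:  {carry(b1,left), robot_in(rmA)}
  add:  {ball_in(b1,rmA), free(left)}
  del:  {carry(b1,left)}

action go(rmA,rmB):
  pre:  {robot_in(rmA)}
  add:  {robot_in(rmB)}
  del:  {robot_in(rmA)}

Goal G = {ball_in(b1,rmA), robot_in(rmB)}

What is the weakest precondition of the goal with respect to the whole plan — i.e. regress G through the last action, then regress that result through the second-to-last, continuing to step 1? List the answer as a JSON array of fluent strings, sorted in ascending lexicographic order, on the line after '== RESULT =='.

Regress step by step:
  through step 3 (go(rmA,rmB)): drop {robot_in(rmB)}, keep {ball_in(b1,rmA)}, require {robot_in(rmA)}
    → {ball_in(b1,rmA), robot_in(rmA)}
  through step 2 (drop(b1,rmA,left)): drop {ball_in(b1,rmA)}, keep {robot_in(rmA)}, require {carry(b1,left), robot_in(rmA)}
    → {carry(b1,left), robot_in(rmA)}
  through step 1 (pick(b1,rmA,left)): drop {carry(b1,left)}, keep {robot_in(rmA)}, require {ball_in(b1,rmA), free(left), robot_in(rmA)}
    → {ball_in(b1,rmA), free(left), robot_in(rmA)}

== RESULT ==
["ball_in(b1,rmA)", "free(left)", "robot_in(rmA)"]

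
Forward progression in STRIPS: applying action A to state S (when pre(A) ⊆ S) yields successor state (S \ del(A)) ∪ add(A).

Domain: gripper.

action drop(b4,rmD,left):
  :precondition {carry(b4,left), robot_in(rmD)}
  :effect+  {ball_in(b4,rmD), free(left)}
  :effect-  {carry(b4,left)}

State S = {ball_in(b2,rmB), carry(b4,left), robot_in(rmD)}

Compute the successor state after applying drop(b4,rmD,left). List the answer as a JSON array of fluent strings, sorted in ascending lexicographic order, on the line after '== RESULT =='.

Progress:
  pre ⊆ S: {carry(b4,left), robot_in(rmD)} ⊆ S  — applicable
  S \ del = {ball_in(b2,rmB), robot_in(rmD)}
  ∪ add   = {ball_in(b2,rmB), ball_in(b4,rmD), free(left), robot_in(rmD)}

== RESULT ==
["ball_in(b2,rmB)", "ball_in(b4,rmD)", "free(left)", "robot_in(rmD)"]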